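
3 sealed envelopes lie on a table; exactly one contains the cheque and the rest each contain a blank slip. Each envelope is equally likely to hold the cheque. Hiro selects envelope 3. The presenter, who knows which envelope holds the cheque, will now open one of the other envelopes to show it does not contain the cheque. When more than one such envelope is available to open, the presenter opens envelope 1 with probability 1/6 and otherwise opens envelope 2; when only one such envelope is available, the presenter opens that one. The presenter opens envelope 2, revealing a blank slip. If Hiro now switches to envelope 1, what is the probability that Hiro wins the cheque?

6/11

Consider each possible location of the cheque in turn.
If it is in envelope 1 (prior 1/3): only envelope 2 is available, probability 1; weight (1/3)·1 = 1/3.
If it is in envelope 2 (prior 1/3): the presenter opened envelope 2, so this case is ruled out; weight (1/3)·0 = 0.
If it is in envelope 3 (prior 1/3): envelope 1 is available but not opened, probability 5/6; weight (1/3)·(5/6) = 5/18.
The weights sum to 11/18.
So P(the cheque in envelope 1 | the presenter opened envelope 2) = (1/3) / (11/18) = 6/11.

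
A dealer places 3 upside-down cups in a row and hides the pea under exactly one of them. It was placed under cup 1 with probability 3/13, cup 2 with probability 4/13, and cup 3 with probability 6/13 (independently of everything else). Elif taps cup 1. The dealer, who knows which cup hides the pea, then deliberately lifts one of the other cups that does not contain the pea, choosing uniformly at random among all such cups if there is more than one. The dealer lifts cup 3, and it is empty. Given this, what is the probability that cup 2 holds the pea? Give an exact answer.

Condition on the true location of the pea.
If it is under cup 1 (prior 3/13): the dealer has 2 equally likely choices, so probability 1/2; weight (3/13)·(1/2) = 3/26.
If it is under cup 2 (prior 4/13): the dealer has no choice, probability 1; weight (4/13)·1 = 4/13.
If it is under cup 3 (prior 6/13): the dealer opened cup 3, so this case is ruled out; weight (6/13)·0 = 0.
The weights sum to 11/26.
So P(the pea under cup 2 | the dealer opened cup 3) = (4/13) / (11/26) = 8/11.

8/11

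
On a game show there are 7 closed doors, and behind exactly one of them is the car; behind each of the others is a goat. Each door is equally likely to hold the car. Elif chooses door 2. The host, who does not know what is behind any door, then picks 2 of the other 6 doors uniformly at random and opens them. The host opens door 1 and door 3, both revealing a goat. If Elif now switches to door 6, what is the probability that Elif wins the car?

1/5

Consider each possible location of the car in turn.
If it is behind either of doors 1 and 3 (prior 1/7 each): that door was opened and seen not to hold the prize — ruled out; weight (1/7)·0 = 0 each.
If it is behind any of doors 2, 4, 5, 6, and 7 (prior 1/7 each): the host picks exactly this set with probability 1/15 regardless, and none is the prize; weight (1/7)·(1/15) = 1/105 each.
The weights sum to 1/21.
So P(the car behind door 6 | the host opened door 1 and door 3) = (1/105) / (1/21) = 1/5.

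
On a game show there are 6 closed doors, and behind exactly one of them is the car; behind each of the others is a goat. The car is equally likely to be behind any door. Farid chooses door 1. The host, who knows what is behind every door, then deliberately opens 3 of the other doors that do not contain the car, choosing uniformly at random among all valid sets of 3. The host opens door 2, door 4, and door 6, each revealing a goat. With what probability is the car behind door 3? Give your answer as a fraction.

Condition on the true location of the car.
If it is behind door 1 (prior 1/6): the host has 10 equally likely choices, so probability 1/10; weight (1/6)·(1/10) = 1/60.
If it is behind any of doors 2, 4, and 6 (prior 1/6 each): that door was opened and seen not to hold the prize — ruled out; weight (1/6)·0 = 0 each.
If it is behind either of doors 3 and 5 (prior 1/6 each): the host has 4 equally likely choices, so probability 1/4; weight (1/6)·(1/4) = 1/24 each.
The weights sum to 1/10.
So P(the car behind door 3 | the host opened door 2, door 4, and door 6) = (1/24) / (1/10) = 5/12.

5/12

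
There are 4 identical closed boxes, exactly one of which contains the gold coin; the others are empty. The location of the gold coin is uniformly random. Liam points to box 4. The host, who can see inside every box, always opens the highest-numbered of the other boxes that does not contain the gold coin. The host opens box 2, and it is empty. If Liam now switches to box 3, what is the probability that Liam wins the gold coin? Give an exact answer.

Apply Bayes' rule, conditioning on where the gold coin actually is.
If it is in either of boxes 1 and 4 (prior 1/4 each): the host would have opened box 3 instead, probability 0; weight (1/4)·0 = 0 each.
If it is in box 2 (prior 1/4): the host opened box 2, so this case is ruled out; weight (1/4)·0 = 0.
If it is in box 3 (prior 1/4): box 2 is the highest-numbered option available, probability 1; weight (1/4)·1 = 1/4.
The weights sum to 1/4.
So P(the gold coin in box 3 | the host opened box 2) = (1/4) / (1/4) = 1.

1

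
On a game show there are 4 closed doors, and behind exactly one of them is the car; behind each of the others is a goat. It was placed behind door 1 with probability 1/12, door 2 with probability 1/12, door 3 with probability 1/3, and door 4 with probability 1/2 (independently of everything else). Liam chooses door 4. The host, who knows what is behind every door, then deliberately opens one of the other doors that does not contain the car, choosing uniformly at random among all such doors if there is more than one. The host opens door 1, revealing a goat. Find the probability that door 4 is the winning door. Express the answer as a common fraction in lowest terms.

Condition on the true location of the car.
If it is behind door 1 (prior 1/12): the host opened door 1, so this case is ruled out; weight (1/12)·0 = 0.
If it is behind door 2 (prior 1/12): the host has 2 equally likely choices, so probability 1/2; weight (1/12)·(1/2) = 1/24.
If it is behind door 3 (prior 1/3): the host has 2 equally likely choices, so probability 1/2; weight (1/3)·(1/2) = 1/6.
If it is behind door 4 (prior 1/2): the host has 3 equally likely choices, so probability 1/3; weight (1/2)·(1/3) = 1/6.
The weights sum to 3/8.
So P(the car behind door 4 | the host opened door 1) = (1/6) / (3/8) = 4/9.

4/9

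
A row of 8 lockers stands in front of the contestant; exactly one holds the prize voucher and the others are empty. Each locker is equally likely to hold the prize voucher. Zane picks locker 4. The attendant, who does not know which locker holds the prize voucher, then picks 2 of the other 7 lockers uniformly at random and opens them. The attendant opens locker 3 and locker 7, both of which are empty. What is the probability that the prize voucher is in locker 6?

Because the attendant chose which lockers to open without knowing where the prize voucher is, the choice is independent of the prize location. Learning that none of the 2 opened lockers holds the prize voucher simply rules out those 2 locations and leaves the remaining 6 lockers still equally likely by symmetry.
So P(the prize voucher in locker 6) = 1/6.

1/6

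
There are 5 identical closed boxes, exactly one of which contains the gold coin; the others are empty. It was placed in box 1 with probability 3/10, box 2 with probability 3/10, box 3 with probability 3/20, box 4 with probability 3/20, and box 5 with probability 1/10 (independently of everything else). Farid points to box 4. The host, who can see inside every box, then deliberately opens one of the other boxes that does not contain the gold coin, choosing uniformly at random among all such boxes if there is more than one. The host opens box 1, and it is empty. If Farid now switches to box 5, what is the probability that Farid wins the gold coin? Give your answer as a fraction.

8/53

Consider each possible location of the gold coin in turn.
If it is in box 1 (prior 3/10): the host opened box 1, so this case is ruled out; weight (3/10)·0 = 0.
If it is in box 2 (prior 3/10): the host has 3 equally likely choices, so probability 1/3; weight (3/10)·(1/3) = 1/10.
If it is in box 3 (prior 3/20): the host has 3 equally likely choices, so probability 1/3; weight (3/20)·(1/3) = 1/20.
If it is in box 4 (prior 3/20): the host has 4 equally likely choices, so probability 1/4; weight (3/20)·(1/4) = 3/80.
If it is in box 5 (prior 1/10): the host has 3 equally likely choices, so probability 1/3; weight (1/10)·(1/3) = 1/30.
The weights sum to 53/240.
So P(the gold coin in box 5 | the host opened box 1) = (1/30) / (53/240) = 8/53.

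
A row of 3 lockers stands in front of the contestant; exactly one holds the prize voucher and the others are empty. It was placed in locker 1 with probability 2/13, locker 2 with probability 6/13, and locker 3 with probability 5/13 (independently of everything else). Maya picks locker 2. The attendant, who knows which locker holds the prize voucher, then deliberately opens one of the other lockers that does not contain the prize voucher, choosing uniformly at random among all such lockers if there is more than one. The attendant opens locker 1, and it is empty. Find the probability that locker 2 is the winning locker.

3/8

Consider each possible location of the prize voucher in turn.
If it is in locker 1 (prior 2/13): the attendant opened locker 1, so this case is ruled out; weight (2/13)·0 = 0.
If it is in locker 2 (prior 6/13): the attendant has 2 equally likely choices, so probability 1/2; weight (6/13)·(1/2) = 3/13.
If it is in locker 3 (prior 5/13): the attendant has no choice, probability 1; weight (5/13)·1 = 5/13.
The weights sum to 8/13.
So P(the prize voucher in locker 2 | the attendant opened locker 1) = (3/13) / (8/13) = 3/8.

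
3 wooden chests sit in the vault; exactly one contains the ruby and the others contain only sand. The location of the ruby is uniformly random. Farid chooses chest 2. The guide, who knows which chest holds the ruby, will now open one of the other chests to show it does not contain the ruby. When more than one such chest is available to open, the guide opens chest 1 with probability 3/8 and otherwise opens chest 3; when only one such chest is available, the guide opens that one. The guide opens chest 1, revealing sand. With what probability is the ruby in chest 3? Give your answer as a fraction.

8/11

Consider each possible location of the ruby in turn.
If it is in chest 1 (prior 1/3): the guide opened chest 1, so this case is ruled out; weight (1/3)·0 = 0.
If it is in chest 2 (prior 1/3): chest 1 is available, opened with probability 3/8; weight (1/3)·(3/8) = 1/8.
If it is in chest 3 (prior 1/3): only chest 1 is available, probability 1; weight (1/3)·1 = 1/3.
The weights sum to 11/24.
So P(the ruby in chest 3 | the guide opened chest 1) = (1/3) / (11/24) = 8/11.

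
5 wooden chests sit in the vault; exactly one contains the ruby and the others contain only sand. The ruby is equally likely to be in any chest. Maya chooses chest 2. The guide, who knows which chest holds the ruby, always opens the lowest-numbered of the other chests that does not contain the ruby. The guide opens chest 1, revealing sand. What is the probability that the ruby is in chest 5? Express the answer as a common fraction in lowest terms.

1/4

Apply Bayes' rule, conditioning on where the ruby actually is.
If it is in chest 1 (prior 1/5): the guide opened chest 1, so this case is ruled out; weight (1/5)·0 = 0.
If it is in any of chests 2, 3, 4, and 5 (prior 1/5 each): chest 1 is the lowest-numbered option available, probability 1; weight (1/5)·1 = 1/5 each.
The weights sum to 4/5.
So P(the ruby in chest 5 | the guide opened chest 1) = (1/5) / (4/5) = 1/4.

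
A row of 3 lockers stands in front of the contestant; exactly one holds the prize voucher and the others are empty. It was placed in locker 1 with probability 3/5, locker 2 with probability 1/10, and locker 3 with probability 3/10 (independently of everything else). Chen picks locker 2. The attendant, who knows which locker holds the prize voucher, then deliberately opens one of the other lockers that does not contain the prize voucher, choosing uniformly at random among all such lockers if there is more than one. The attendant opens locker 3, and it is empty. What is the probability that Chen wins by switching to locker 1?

12/13

Apply Bayes' rule, conditioning on where the prize voucher actually is.
If it is in locker 1 (prior 3/5): the attendant has no choice, probability 1; weight (3/5)·1 = 3/5.
If it is in locker 2 (prior 1/10): the attendant has 2 equally likely choices, so probability 1/2; weight (1/10)·(1/2) = 1/20.
If it is in locker 3 (prior 3/10): the attendant opened locker 3, so this case is ruled out; weight (3/10)·0 = 0.
The weights sum to 13/20.
So P(the prize voucher in locker 1 | the attendant opened locker 3) = (3/5) / (13/20) = 12/13.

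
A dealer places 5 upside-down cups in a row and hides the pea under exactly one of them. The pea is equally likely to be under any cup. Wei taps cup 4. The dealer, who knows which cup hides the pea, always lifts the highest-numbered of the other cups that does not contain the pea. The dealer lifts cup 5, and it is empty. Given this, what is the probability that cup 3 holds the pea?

1/4

Consider each possible location of the pea in turn.
If it is under any of cups 1, 2, 3, and 4 (prior 1/5 each): cup 5 is the highest-numbered option available, probability 1; weight (1/5)·1 = 1/5 each.
If it is under cup 5 (prior 1/5): the dealer opened cup 5, so this case is ruled out; weight (1/5)·0 = 0.
The weights sum to 4/5.
So P(the pea under cup 3 | the dealer opened cup 5) = (1/5) / (4/5) = 1/4.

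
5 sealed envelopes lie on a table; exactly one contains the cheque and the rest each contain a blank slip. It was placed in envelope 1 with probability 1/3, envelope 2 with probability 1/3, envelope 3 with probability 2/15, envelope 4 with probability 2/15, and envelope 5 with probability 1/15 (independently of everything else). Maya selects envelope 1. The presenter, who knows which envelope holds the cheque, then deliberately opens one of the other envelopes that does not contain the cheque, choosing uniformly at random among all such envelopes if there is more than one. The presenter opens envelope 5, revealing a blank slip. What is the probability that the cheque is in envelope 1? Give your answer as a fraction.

Apply Bayes' rule, conditioning on where the cheque actually is.
If it is in envelope 1 (prior 1/3): the presenter has 4 equally likely choices, so probability 1/4; weight (1/3)·(1/4) = 1/12.
If it is in envelope 2 (prior 1/3): the presenter has 3 equally likely choices, so probability 1/3; weight (1/3)·(1/3) = 1/9.
If it is in either of envelopes 3 and 4 (prior 2/15 each): the presenter has 3 equally likely choices, so probability 1/3; weight (2/15)·(1/3) = 2/45 each.
If it is in envelope 5 (prior 1/15): the presenter opened envelope 5, so this case is ruled out; weight (1/15)·0 = 0.
The weights sum to 17/60.
So P(the cheque in envelope 1 | the presenter opened envelope 5) = (1/12) / (17/60) = 5/17.

5/17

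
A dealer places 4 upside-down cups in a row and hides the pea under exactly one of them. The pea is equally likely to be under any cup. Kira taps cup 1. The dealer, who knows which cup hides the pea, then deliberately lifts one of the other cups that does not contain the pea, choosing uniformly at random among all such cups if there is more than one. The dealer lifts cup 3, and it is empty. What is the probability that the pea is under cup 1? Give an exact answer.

1/4

Apply Bayes' rule, conditioning on where the pea actually is.
If it is under cup 1 (prior 1/4): the dealer has 3 equally likely choices, so probability 1/3; weight (1/4)·(1/3) = 1/12.
If it is under either of cups 2 and 4 (prior 1/4 each): the dealer has 2 equally likely choices, so probability 1/2; weight (1/4)·(1/2) = 1/8 each.
If it is under cup 3 (prior 1/4): the dealer opened cup 3, so this case is ruled out; weight (1/4)·0 = 0.
The weights sum to 1/3.
So P(the pea under cup 1 | the dealer opened cup 3) = (1/12) / (1/3) = 1/4.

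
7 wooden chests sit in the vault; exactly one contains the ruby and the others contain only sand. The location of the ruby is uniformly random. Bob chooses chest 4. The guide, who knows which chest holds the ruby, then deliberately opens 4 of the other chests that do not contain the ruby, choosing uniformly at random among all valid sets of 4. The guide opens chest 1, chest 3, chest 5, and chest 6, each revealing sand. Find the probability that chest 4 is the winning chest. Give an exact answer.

Condition on the true location of the ruby.
If it is in any of chests 1, 3, 5, and 6 (prior 1/7 each): that chest was opened and seen not to hold the prize — ruled out; weight (1/7)·0 = 0 each.
If it is in either of chests 2 and 7 (prior 1/7 each): the guide has 5 equally likely choices, so probability 1/5; weight (1/7)·(1/5) = 1/35 each.
If it is in chest 4 (prior 1/7): the guide has 15 equally likely choices, so probability 1/15; weight (1/7)·(1/15) = 1/105.
The weights sum to 1/15.
So P(the ruby in chest 4 | the guide opened chest 1, chest 3, chest 5, and chest 6) = (1/105) / (1/15) = 1/7.

1/7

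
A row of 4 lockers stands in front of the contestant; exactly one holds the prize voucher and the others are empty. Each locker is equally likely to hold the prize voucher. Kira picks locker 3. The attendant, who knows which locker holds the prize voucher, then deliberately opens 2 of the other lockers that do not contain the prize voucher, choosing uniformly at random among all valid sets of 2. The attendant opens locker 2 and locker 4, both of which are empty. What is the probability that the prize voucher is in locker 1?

3/4

Consider each possible location of the prize voucher in turn.
If it is in locker 1 (prior 1/4): the attendant has no choice, probability 1; weight (1/4)·1 = 1/4.
If it is in either of lockers 2 and 4 (prior 1/4 each): that locker was opened and seen not to hold the prize — ruled out; weight (1/4)·0 = 0 each.
If it is in locker 3 (prior 1/4): the attendant has 3 equally likely choices, so probability 1/3; weight (1/4)·(1/3) = 1/12.
The weights sum to 1/3.
So P(the prize voucher in locker 1 | the attendant opened locker 2 and locker 4) = (1/4) / (1/3) = 3/4.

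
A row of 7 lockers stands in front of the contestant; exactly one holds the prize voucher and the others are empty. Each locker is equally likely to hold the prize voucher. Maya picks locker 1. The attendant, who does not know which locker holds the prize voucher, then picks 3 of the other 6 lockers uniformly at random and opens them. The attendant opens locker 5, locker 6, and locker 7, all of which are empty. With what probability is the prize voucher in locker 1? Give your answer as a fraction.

Apply Bayes' rule, conditioning on where the prize voucher actually is.
If it is in any of lockers 1, 2, 3, and 4 (prior 1/7 each): the attendant picks exactly this set with probability 1/20 regardless, and none is the prize; weight (1/7)·(1/20) = 1/140 each.
If it is in any of lockers 5, 6, and 7 (prior 1/7 each): that locker was opened and seen not to hold the prize — ruled out; weight (1/7)·0 = 0 each.
The weights sum to 1/35.
So P(the prize voucher in locker 1 | the attendant opened locker 5, locker 6, and locker 7) = (1/140) / (1/35) = 1/4.

1/4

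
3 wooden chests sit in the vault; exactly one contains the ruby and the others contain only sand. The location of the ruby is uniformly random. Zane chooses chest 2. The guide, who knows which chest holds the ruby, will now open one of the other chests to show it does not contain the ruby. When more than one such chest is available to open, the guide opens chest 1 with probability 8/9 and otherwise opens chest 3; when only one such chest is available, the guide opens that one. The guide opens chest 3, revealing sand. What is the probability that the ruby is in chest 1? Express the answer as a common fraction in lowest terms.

9/10

Consider each possible location of the ruby in turn.
If it is in chest 1 (prior 1/3): only chest 3 is available, probability 1; weight (1/3)·1 = 1/3.
If it is in chest 2 (prior 1/3): chest 1 is available but not opened, probability 1/9; weight (1/3)·(1/9) = 1/27.
If it is in chest 3 (prior 1/3): the guide opened chest 3, so this case is ruled out; weight (1/3)·0 = 0.
The weights sum to 10/27.
So P(the ruby in chest 1 | the guide opened chest 3) = (1/3) / (10/27) = 9/10.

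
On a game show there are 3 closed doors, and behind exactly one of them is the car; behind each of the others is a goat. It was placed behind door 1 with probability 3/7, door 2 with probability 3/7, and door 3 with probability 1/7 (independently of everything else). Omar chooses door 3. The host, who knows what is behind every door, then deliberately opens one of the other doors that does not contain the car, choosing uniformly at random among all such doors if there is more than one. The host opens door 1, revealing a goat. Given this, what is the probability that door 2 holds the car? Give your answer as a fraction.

Apply Bayes' rule, conditioning on where the car actually is.
If it is behind door 1 (prior 3/7): the host opened door 1, so this case is ruled out; weight (3/7)·0 = 0.
If it is behind door 2 (prior 3/7): the host has no choice, probability 1; weight (3/7)·1 = 3/7.
If it is behind door 3 (prior 1/7): the host has 2 equally likely choices, so probability 1/2; weight (1/7)·(1/2) = 1/14.
The weights sum to 1/2.
So P(the car behind door 2 | the host opened door 1) = (3/7) / (1/2) = 6/7.

6/7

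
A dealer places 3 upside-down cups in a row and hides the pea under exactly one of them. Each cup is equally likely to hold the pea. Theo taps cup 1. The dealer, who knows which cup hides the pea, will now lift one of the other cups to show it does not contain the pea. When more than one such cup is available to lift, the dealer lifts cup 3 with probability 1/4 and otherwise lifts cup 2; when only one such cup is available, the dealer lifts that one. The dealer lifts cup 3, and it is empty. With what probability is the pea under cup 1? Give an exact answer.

1/5

Condition on the true location of the pea.
If it is under cup 1 (prior 1/3): cup 3 is available, opened with probability 1/4; weight (1/3)·(1/4) = 1/12.
If it is under cup 2 (prior 1/3): only cup 3 is available, probability 1; weight (1/3)·1 = 1/3.
If it is under cup 3 (prior 1/3): the dealer opened cup 3, so this case is ruled out; weight (1/3)·0 = 0.
The weights sum to 5/12.
So P(the pea under cup 1 | the dealer opened cup 3) = (1/12) / (5/12) = 1/5.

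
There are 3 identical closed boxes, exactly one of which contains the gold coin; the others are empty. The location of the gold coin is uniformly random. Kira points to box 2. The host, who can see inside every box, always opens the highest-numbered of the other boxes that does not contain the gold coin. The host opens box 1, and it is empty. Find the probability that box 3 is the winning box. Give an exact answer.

Consider each possible location of the gold coin in turn.
If it is in box 1 (prior 1/3): the host opened box 1, so this case is ruled out; weight (1/3)·0 = 0.
If it is in box 2 (prior 1/3): the host would have opened box 3 instead, probability 0; weight (1/3)·0 = 0.
If it is in box 3 (prior 1/3): box 1 is the highest-numbered option available, probability 1; weight (1/3)·1 = 1/3.
The weights sum to 1/3.
So P(the gold coin in box 3 | the host opened box 1) = (1/3) / (1/3) = 1.

1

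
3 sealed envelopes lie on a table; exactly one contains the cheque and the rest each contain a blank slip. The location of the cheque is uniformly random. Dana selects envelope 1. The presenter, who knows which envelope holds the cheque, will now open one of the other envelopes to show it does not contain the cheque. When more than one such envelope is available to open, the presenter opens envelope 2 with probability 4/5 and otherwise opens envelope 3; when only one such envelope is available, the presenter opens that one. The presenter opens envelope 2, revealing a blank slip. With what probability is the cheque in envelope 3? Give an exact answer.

5/9

Condition on the true location of the cheque.
If it is in envelope 1 (prior 1/3): envelope 2 is available, opened with probability 4/5; weight (1/3)·(4/5) = 4/15.
If it is in envelope 2 (prior 1/3): the presenter opened envelope 2, so this case is ruled out; weight (1/3)·0 = 0.
If it is in envelope 3 (prior 1/3): only envelope 2 is available, probability 1; weight (1/3)·1 = 1/3.
The weights sum to 3/5.
So P(the cheque in envelope 3 | the presenter opened envelope 2) = (1/3) / (3/5) = 5/9.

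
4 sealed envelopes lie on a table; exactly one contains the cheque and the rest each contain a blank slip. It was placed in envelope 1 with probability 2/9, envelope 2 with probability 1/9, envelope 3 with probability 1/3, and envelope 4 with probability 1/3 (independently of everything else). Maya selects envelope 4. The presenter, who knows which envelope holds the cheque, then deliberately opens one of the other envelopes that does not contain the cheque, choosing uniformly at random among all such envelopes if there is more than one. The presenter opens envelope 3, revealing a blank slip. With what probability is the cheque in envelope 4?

2/5

Apply Bayes' rule, conditioning on where the cheque actually is.
If it is in envelope 1 (prior 2/9): the presenter has 2 equally likely choices, so probability 1/2; weight (2/9)·(1/2) = 1/9.
If it is in envelope 2 (prior 1/9): the presenter has 2 equally likely choices, so probability 1/2; weight (1/9)·(1/2) = 1/18.
If it is in envelope 3 (prior 1/3): the presenter opened envelope 3, so this case is ruled out; weight (1/3)·0 = 0.
If it is in envelope 4 (prior 1/3): the presenter has 3 equally likely choices, so probability 1/3; weight (1/3)·(1/3) = 1/9.
The weights sum to 5/18.
So P(the cheque in envelope 4 | the presenter opened envelope 3) = (1/9) / (5/18) = 2/5.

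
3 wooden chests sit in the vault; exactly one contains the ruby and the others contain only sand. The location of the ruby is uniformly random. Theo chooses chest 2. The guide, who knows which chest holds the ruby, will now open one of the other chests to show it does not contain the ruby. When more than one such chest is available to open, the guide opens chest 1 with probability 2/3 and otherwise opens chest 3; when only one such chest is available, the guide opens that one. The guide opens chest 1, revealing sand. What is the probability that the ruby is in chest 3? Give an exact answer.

Condition on the true location of the ruby.
If it is in chest 1 (prior 1/3): the guide opened chest 1, so this case is ruled out; weight (1/3)·0 = 0.
If it is in chest 2 (prior 1/3): chest 1 is available, opened with probability 2/3; weight (1/3)·(2/3) = 2/9.
If it is in chest 3 (prior 1/3): only chest 1 is available, probability 1; weight (1/3)·1 = 1/3.
The weights sum to 5/9.
So P(the ruby in chest 3 | the guide opened chest 1) = (1/3) / (5/9) = 3/5.

3/5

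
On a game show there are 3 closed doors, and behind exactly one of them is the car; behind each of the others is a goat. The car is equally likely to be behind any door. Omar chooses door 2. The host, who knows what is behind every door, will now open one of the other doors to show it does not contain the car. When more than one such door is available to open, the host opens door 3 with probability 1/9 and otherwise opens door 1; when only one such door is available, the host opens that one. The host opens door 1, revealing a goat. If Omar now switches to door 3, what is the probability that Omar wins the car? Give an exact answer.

9/17

Consider each possible location of the car in turn.
If it is behind door 1 (prior 1/3): the host opened door 1, so this case is ruled out; weight (1/3)·0 = 0.
If it is behind door 2 (prior 1/3): door 3 is available but not opened, probability 8/9; weight (1/3)·(8/9) = 8/27.
If it is behind door 3 (prior 1/3): only door 1 is available, probability 1; weight (1/3)·1 = 1/3.
The weights sum to 17/27.
So P(the car behind door 3 | the host opened door 1) = (1/3) / (17/27) = 9/17.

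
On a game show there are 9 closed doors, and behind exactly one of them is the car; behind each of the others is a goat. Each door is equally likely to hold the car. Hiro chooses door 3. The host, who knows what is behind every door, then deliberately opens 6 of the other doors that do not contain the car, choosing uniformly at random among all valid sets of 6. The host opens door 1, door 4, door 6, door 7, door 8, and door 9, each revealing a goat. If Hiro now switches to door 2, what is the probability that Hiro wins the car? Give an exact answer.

4/9

Apply Bayes' rule, conditioning on where the car actually is.
If it is behind any of doors 1, 4, 6, 7, 8, and 9 (prior 1/9 each): that door was opened and seen not to hold the prize — ruled out; weight (1/9)·0 = 0 each.
If it is behind either of doors 2 and 5 (prior 1/9 each): the host has 7 equally likely choices, so probability 1/7; weight (1/9)·(1/7) = 1/63 each.
If it is behind door 3 (prior 1/9): the host has 28 equally likely choices, so probability 1/28; weight (1/9)·(1/28) = 1/252.
The weights sum to 1/28.
So P(the car behind door 2 | the host opened door 1, door 4, door 6, door 7, door 8, and door 9) = (1/63) / (1/28) = 4/9.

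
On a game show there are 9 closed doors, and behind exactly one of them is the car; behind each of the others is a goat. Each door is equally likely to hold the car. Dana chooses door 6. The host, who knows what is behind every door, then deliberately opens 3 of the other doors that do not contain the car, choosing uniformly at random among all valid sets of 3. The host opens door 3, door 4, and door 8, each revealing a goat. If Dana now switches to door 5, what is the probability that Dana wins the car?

Condition on the true location of the car.
If it is behind any of doors 1, 2, 5, 7, and 9 (prior 1/9 each): the host has 35 equally likely choices, so probability 1/35; weight (1/9)·(1/35) = 1/315 each.
If it is behind any of doors 3, 4, and 8 (prior 1/9 each): that door was opened and seen not to hold the prize — ruled out; weight (1/9)·0 = 0 each.
If it is behind door 6 (prior 1/9): the host has 56 equally likely choices, so probability 1/56; weight (1/9)·(1/56) = 1/504.
The weights sum to 1/56.
So P(the car behind door 5 | the host opened door 3, door 4, and door 8) = (1/315) / (1/56) = 8/45.

8/45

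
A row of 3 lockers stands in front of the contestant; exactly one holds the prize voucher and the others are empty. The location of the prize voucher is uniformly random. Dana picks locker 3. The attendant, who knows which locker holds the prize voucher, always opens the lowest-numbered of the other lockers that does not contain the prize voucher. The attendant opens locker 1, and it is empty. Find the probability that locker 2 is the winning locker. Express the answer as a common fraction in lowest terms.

1/2

Apply Bayes' rule, conditioning on where the prize voucher actually is.
If it is in locker 1 (prior 1/3): the attendant opened locker 1, so this case is ruled out; weight (1/3)·0 = 0.
If it is in either of lockers 2 and 3 (prior 1/3 each): locker 1 is the lowest-numbered option available, probability 1; weight (1/3)·1 = 1/3 each.
The weights sum to 2/3.
So P(the prize voucher in locker 2 | the attendant opened locker 1) = (1/3) / (2/3) = 1/2.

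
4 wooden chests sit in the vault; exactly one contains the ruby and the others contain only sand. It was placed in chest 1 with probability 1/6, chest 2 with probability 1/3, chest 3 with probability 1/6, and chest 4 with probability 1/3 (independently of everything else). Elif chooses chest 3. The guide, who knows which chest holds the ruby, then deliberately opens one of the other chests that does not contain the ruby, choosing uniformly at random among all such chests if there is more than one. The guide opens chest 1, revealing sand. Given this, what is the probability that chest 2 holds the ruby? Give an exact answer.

Consider each possible location of the ruby in turn.
If it is in chest 1 (prior 1/6): the guide opened chest 1, so this case is ruled out; weight (1/6)·0 = 0.
If it is in either of chests 2 and 4 (prior 1/3 each): the guide has 2 equally likely choices, so probability 1/2; weight (1/3)·(1/2) = 1/6 each.
If it is in chest 3 (prior 1/6): the guide has 3 equally likely choices, so probability 1/3; weight (1/6)·(1/3) = 1/18.
The weights sum to 7/18.
So P(the ruby in chest 2 | the guide opened chest 1) = (1/6) / (7/18) = 3/7.

3/7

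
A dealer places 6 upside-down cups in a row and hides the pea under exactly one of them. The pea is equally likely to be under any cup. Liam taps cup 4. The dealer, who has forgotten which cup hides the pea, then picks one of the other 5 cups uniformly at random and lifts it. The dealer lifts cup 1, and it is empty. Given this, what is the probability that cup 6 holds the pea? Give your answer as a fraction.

1/5

Apply Bayes' rule, conditioning on where the pea actually is.
If it is under cup 1 (prior 1/6): the dealer opened cup 1, so this case is ruled out; weight (1/6)·0 = 0.
If it is under any of cups 2, 3, 4, 5, and 6 (prior 1/6 each): the dealer picks cup 1 with probability 1/5 regardless, and it is not the prize; weight (1/6)·(1/5) = 1/30 each.
The weights sum to 1/6.
So P(the pea under cup 6 | the dealer opened cup 1) = (1/30) / (1/6) = 1/5.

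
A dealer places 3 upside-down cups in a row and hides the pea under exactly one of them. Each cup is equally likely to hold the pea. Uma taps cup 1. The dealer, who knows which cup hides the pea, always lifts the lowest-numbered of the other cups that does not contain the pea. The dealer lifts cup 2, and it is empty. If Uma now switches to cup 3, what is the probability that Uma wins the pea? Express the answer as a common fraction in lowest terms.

1/2

Apply Bayes' rule, conditioning on where the pea actually is.
If it is under either of cups 1 and 3 (prior 1/3 each): cup 2 is the lowest-numbered option available, probability 1; weight (1/3)·1 = 1/3 each.
If it is under cup 2 (prior 1/3): the dealer opened cup 2, so this case is ruled out; weight (1/3)·0 = 0.
The weights sum to 2/3.
So P(the pea under cup 3 | the dealer opened cup 2) = (1/3) / (2/3) = 1/2.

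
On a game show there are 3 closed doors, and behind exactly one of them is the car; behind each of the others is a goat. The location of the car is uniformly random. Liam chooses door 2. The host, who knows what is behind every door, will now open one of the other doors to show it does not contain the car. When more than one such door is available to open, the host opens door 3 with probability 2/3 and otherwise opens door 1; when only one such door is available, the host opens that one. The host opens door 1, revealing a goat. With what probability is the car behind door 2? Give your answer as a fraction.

Condition on the true location of the car.
If it is behind door 1 (prior 1/3): the host opened door 1, so this case is ruled out; weight (1/3)·0 = 0.
If it is behind door 2 (prior 1/3): door 3 is available but not opened, probability 1/3; weight (1/3)·(1/3) = 1/9.
If it is behind door 3 (prior 1/3): only door 1 is available, probability 1; weight (1/3)·1 = 1/3.
The weights sum to 4/9.
So P(the car behind door 2 | the host opened door 1) = (1/9) / (4/9) = 1/4.

1/4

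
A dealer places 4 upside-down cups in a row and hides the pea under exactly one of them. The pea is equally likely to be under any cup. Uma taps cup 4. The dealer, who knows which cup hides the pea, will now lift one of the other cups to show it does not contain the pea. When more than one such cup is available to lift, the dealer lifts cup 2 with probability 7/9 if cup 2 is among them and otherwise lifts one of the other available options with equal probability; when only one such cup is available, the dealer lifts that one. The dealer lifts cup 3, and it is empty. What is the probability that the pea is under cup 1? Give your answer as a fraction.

4/15

Apply Bayes' rule, conditioning on where the pea actually is.
If it is under cup 1 (prior 1/4): cup 2 is available but not opened, probability 2/9; weight (1/4)·(2/9) = 1/18.
If it is under cup 2 (prior 1/4): cup 2 holds the prize so is unavailable; the dealer chooses uniformly among the 2 others, probability 1/2; weight (1/4)·(1/2) = 1/8.
If it is under cup 3 (prior 1/4): the dealer opened cup 3, so this case is ruled out; weight (1/4)·0 = 0.
If it is under cup 4 (prior 1/4): cup 2 is available but not opened; cup 3 gets probability (1 − 7/9)/2 = 1/9; weight (1/4)·(1/9) = 1/36.
The weights sum to 5/24.
So P(the pea under cup 1 | the dealer opened cup 3) = (1/18) / (5/24) = 4/15.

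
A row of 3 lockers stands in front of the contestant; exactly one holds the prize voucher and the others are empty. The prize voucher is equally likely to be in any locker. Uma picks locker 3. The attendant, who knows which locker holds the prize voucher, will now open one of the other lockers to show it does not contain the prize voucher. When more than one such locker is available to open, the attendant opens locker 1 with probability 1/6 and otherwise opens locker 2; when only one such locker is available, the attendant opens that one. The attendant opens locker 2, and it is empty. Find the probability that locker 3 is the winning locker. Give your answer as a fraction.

Apply Bayes' rule, conditioning on where the prize voucher actually is.
If it is in locker 1 (prior 1/3): only locker 2 is available, probability 1; weight (1/3)·1 = 1/3.
If it is in locker 2 (prior 1/3): the attendant opened locker 2, so this case is ruled out; weight (1/3)·0 = 0.
If it is in locker 3 (prior 1/3): locker 1 is available but not opened, probability 5/6; weight (1/3)·(5/6) = 5/18.
The weights sum to 11/18.
So P(the prize voucher in locker 3 | the attendant opened locker 2) = (5/18) / (11/18) = 5/11.

5/11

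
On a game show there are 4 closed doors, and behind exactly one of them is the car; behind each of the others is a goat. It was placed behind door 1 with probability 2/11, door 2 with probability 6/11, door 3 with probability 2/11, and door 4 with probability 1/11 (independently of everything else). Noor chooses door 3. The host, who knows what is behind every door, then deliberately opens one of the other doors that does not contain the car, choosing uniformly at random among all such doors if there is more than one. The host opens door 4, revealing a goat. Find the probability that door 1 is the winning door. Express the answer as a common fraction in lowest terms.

Consider each possible location of the car in turn.
If it is behind door 1 (prior 2/11): the host has 2 equally likely choices, so probability 1/2; weight (2/11)·(1/2) = 1/11.
If it is behind door 2 (prior 6/11): the host has 2 equally likely choices, so probability 1/2; weight (6/11)·(1/2) = 3/11.
If it is behind door 3 (prior 2/11): the host has 3 equally likely choices, so probability 1/3; weight (2/11)·(1/3) = 2/33.
If it is behind door 4 (prior 1/11): the host opened door 4, so this case is ruled out; weight (1/11)·0 = 0.
The weights sum to 14/33.
So P(the car behind door 1 | the host opened door 4) = (1/11) / (14/33) = 3/14.

3/14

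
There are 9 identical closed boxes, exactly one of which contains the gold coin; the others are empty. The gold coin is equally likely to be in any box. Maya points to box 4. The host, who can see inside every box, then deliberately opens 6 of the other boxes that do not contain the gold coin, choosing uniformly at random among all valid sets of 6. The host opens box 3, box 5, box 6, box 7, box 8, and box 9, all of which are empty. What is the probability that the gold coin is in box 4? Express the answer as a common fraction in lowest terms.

Apply Bayes' rule, conditioning on where the gold coin actually is.
If it is in either of boxes 1 and 2 (prior 1/9 each): the host has 7 equally likely choices, so probability 1/7; weight (1/9)·(1/7) = 1/63 each.
If it is in any of boxes 3, 5, 6, 7, 8, and 9 (prior 1/9 each): that box was opened and seen not to hold the prize — ruled out; weight (1/9)·0 = 0 each.
If it is in box 4 (prior 1/9): the host has 28 equally likely choices, so probability 1/28; weight (1/9)·(1/28) = 1/252.
The weights sum to 1/28.
So P(the gold coin in box 4 | the host opened box 3, box 5, box 6, box 7, box 8, and box 9) = (1/252) / (1/28) = 1/9.

1/9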